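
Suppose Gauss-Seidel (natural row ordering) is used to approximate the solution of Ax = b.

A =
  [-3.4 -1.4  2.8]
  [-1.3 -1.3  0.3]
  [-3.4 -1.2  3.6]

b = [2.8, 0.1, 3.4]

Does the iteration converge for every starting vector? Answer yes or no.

Let D = diag(-3.4, -1.3, 3.6); L, U the strict triangles.
Gauss-Seidel: T = -(D+L)⁻¹U, row 0 first, T[0,2] = -(2.8)/(-3.4) = +0.8235; later rows by forward substitution.
  T[0,:] = [+0.0000  -0.4118  +0.8235]
  T[1,:] = [+0.0000  +0.4118  -0.5928]
  T[2,:] = [+0.0000  -0.2516  +0.5802]
|λ(T)| sorted: 0.8913, 0.1007, 0.0000.
ρ(T) = max|λ| = 0.8913; 0.8913 < 1: convergent.

yes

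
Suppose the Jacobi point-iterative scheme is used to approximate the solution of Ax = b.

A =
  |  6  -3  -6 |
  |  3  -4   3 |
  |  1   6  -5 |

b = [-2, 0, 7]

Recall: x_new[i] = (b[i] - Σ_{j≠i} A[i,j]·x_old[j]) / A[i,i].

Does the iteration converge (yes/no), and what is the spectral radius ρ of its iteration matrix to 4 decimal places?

Write A = D+L+U with D = diag(6, -4, -5).
T_J = -D⁻¹(L+U): T[1,2] = -(3)/(-4) = +0.7500; T[1,1] = 0.
  T[0,:] = [+0.0000  +0.5000  +1.0000]
  T[1,:] = [+0.7500  +0.0000  +0.7500]
  T[2,:] = [+0.2000  +1.2000  +0.0000]
|eigenvalues of T|: 1.4633, 0.8163, 0.8163.
spectral radius ρ = 1.4633; 1.4633 > 1: divergent.

no, ρ = 1.4633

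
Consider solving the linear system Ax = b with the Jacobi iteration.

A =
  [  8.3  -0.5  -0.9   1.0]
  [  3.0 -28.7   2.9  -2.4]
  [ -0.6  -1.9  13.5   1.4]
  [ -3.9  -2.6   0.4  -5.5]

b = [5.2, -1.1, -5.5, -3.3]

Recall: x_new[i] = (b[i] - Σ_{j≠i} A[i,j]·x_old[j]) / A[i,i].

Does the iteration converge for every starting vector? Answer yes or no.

Split A = D + L + U, D = diag(8.3, -28.7, 13.5, -5.5).
T_J = -D⁻¹(L+U): T[3,1] = -(-2.6)/(-5.5) = -0.4727; T[3,3] = 0.
  T[0,:] = [+0.0000 +0.0602 +0.1084 -0.1205]
  T[1,:] = [+0.1045 +0.0000 +0.1010 -0.0836]
  T[2,:] = [+0.0444 +0.1407 +0.0000 -0.1037]
  T[3,:] = [-0.7091 -0.4727 +0.0727 +0.0000]
|eigenvalues of T|: 0.4449, 0.2427, 0.1651, 0.0371.
ρ = 0.4449; 0.4449 < 1 ⇒ converges.

yes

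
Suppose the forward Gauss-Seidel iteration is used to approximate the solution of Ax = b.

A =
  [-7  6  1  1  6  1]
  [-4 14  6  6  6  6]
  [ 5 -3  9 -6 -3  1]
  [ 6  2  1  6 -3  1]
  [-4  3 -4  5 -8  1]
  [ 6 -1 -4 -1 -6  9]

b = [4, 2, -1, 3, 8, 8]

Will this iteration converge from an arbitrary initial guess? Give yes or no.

Diagonal D = diag(-7, 14, 9, 6, -8, 9); L, U strict lower/upper.
GS T = -(D+L)⁻¹U: row 0 first, T[0,4] = -(6)/(-7) = +0.8571; later rows by forward substitution.
  T[0,:] = [+0.0000, +0.8571, +0.1429, +0.1429, +0.8571, +0.1429]
  T[1,:] = [+0.0000, +0.2449, -0.3878, -0.3878, -0.1837, -0.3878]
  T[2,:] = [+0.0000, -0.3946, -0.2086, +0.4580, -0.2041, -0.3197]
  T[3,:] = [+0.0000, -0.8730, +0.0212, -0.0899, -0.2619, -0.1270]
  T[4,:] = [+0.0000, -0.6851, -0.0993, -0.5021, -0.5591, -0.0113]
  T[5,:] = [+0.0000, -1.2733, -0.2949, -0.2795, -1.0844, -0.3021]
moduli |λ_i(T)| = 1.5858, 0.9566, 0.2539, 0.2539, 0.1043, 0.0000.
ρ = 1.5858; 1.5858 > 1, so it fails to converge.

no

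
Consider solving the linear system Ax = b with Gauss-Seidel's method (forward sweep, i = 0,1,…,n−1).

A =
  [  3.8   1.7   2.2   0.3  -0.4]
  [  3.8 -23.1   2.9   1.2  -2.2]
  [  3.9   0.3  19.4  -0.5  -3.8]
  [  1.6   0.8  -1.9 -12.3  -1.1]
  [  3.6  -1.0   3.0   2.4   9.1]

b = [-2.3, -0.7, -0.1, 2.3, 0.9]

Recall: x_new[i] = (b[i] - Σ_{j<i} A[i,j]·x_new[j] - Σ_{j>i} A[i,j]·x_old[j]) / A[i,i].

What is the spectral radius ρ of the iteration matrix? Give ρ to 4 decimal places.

Let D = diag(3.8, -23.1, 19.4, -12.3, 9.1); L, U the strict triangles.
GS T = -(D+L)⁻¹U: row 0 first, T[0,4] = -(-0.4)/(3.8) = +0.1053; later rows by forward substitution.
  T[0,:] = [+0.0000  -0.4474  -0.5789  -0.0789  +0.1053]
  T[1,:] = [+0.0000  -0.0736  +0.0303  +0.0390  -0.0779]
  T[2,:] = [+0.0000  +0.0911  +0.1159  +0.0410  +0.1759]
  T[3,:] = [+0.0000  -0.0770  -0.0912  -0.0141  -0.1080]
  T[4,:] = [+0.0000  +0.1592  +0.2182  +0.0257  -0.0797]
moduli |λ_i(T)| = 0.1811, 0.1264, 0.1264, 0.0177, 0.0000.
ρ(T) = max|λ| = 0.1811; 0.1811 < 1: convergent.

0.1811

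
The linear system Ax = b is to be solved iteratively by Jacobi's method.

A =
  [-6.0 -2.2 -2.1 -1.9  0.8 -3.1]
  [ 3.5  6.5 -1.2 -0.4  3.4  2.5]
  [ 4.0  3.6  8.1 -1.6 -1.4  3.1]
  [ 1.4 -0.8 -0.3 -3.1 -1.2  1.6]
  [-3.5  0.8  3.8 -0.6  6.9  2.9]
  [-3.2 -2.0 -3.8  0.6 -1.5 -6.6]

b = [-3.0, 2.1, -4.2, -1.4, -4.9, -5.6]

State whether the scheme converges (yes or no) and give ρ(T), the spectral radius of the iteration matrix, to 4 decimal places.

Let D = diag(-6, 6.5, 8.1, -3.1, 6.9, -6.6); L, U the strict triangles.
Jacobi: T = -D⁻¹(L+U), T[4,2] = -(3.8)/(6.9) = -0.5507; T[4,4] = 0.
  T[0,:] = [+0.0000  -0.3667  -0.3500  -0.3167  +0.1333  -0.5167]
  T[1,:] = [-0.5385  +0.0000  +0.1846  +0.0615  -0.5231  -0.3846]
  T[2,:] = [-0.4938  -0.4444  +0.0000  +0.1975  +0.1728  -0.3827]
  T[3,:] = [+0.4516  -0.2581  -0.0968  +0.0000  -0.3871  +0.5161]
  T[4,:] = [+0.5072  -0.1159  -0.5507  +0.0870  +0.0000  -0.4203]
  T[5,:] = [-0.4848  -0.3030  -0.5758  +0.0909  -0.2273  +0.0000]
|eigenvalues of T|: 1.2298, 0.7999, 0.6178, 0.6178, 0.5268, 0.5268.
ρ = 1.2298; 1.2298 > 1 ⇒ diverges.

no, ρ = 1.2298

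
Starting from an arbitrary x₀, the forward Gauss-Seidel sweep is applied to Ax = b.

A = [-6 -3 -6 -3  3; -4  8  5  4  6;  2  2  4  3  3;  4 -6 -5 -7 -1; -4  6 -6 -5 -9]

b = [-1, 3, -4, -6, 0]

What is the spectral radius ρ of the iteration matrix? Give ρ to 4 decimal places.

1.2284

Write A = D+L+U with D = diag(-6, 8, 4, -7, -9).
GS T = -(D+L)⁻¹U: row 0 first, T[0,1] = -(-3)/(-6) = -0.5000; later rows by forward substitution.
  T[0,:] = [+0.0000, -0.5000, -1.0000, -0.5000, +0.5000]
  T[1,:] = [+0.0000, -0.2500, -1.1250, -0.7500, -0.5000]
  T[2,:] = [+0.0000, +0.3750, +1.0625, -0.1250, -0.7500]
  T[3,:] = [+0.0000, -0.3393, -0.3661, +0.4464, +1.1071]
  T[4,:] = [+0.0000, -0.0060, -0.8105, -0.4425, -0.6706]
eigenvalue magnitudes: 1.2284, 0.5182, 0.2256, 0.1036, 0.0000.
ρ = 1.2284; 1.2284 > 1 ⇒ diverges.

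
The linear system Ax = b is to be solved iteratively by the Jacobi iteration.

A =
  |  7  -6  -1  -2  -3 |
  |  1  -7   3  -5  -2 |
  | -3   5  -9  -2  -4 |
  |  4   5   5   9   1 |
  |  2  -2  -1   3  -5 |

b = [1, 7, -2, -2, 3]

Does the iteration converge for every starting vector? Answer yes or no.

A = D + L + U where D = diag(7, -7, -9, 9, -5).
Jacobi T = -D⁻¹(L+U): T[3,0] = -(4)/(9) = -0.4444; T[3,3] = 0.
  T[0,:] = [+0.0000, +0.8571, +0.1429, +0.2857, +0.4286]
  T[1,:] = [+0.1429, +0.0000, +0.4286, -0.7143, -0.2857]
  T[2,:] = [-0.3333, +0.5556, +0.0000, -0.2222, -0.4444]
  T[3,:] = [-0.4444, -0.5556, -0.5556, +0.0000, -0.1111]
  T[4,:] = [+0.4000, -0.4000, -0.2000, +0.6000, +0.0000]
eigenvalue magnitudes: 1.2268, 0.7027, 0.4667, 0.4667, 0.1428.
ρ = 1.2268; 1.2268 > 1, so it fails to converge.

no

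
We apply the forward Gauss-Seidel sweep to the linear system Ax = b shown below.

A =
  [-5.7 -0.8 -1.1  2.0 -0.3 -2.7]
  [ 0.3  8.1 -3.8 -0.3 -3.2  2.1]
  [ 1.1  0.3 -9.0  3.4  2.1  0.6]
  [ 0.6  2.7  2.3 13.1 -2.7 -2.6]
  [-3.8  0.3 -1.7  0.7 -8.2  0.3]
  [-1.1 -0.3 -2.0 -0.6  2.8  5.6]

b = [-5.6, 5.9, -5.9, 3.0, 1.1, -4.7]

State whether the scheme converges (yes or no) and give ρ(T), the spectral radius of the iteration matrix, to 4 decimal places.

yes, ρ = 0.5088

Split A = D + L + U, D = diag(-5.7, 8.1, -9, 13.1, -8.2, 5.6).
T_GS = -(D+L)⁻¹U: row 0 first, T[0,4] = -(-0.3)/(-5.7) = -0.0526; later rows by forward substitution.
  T[0,:] = [+0.0000, -0.1404, -0.1930, +0.3509, -0.0526, -0.4737]
  T[1,:] = [+0.0000, +0.0052, +0.4763, +0.0240, +0.3970, -0.2417]
  T[2,:] = [+0.0000, -0.0170, -0.0077, +0.4215, +0.2401, +0.0007]
  T[3,:] = [+0.0000, +0.0083, -0.0880, -0.0950, +0.0845, +0.2699]
  T[4,:] = [+0.0000, +0.0695, +0.1009, -0.2572, -0.0037, +0.2701]
  T[5,:] = [+0.0000, -0.0672, -0.0750, +0.3392, +0.1076, -0.2119]
|eigenvalues of T|: 0.5088, 0.1679, 0.1095, 0.0628, 0.0628, 0.0000.
ρ = 0.5088; 0.5088 < 1 ⇒ converges.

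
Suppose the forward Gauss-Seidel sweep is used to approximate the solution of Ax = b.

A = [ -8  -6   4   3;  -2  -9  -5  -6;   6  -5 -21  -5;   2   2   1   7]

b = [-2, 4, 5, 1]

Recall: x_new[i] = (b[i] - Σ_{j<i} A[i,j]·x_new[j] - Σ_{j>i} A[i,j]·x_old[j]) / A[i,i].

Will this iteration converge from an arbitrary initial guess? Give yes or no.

yes

Let D = diag(-8, -9, -21, 7); L, U the strict triangles.
Gauss-Seidel: T = -(D+L)⁻¹U, row 0 first, T[0,1] = -(-6)/(-8) = -0.7500; later rows by forward substitution.
  T[0,:] = [+0.0000, -0.7500, +0.5000, +0.3750]
  T[1,:] = [+0.0000, +0.1667, -0.6667, -0.7500]
  T[2,:] = [+0.0000, -0.2540, +0.3016, +0.0476]
  T[3,:] = [+0.0000, +0.2029, +0.0045, +0.1003]
|roots of det(T-λI)|: 0.5197, 0.2335, 0.2335, 0.0000.
ρ(T) = max|λ| = 0.5197; 0.5197 < 1: convergent.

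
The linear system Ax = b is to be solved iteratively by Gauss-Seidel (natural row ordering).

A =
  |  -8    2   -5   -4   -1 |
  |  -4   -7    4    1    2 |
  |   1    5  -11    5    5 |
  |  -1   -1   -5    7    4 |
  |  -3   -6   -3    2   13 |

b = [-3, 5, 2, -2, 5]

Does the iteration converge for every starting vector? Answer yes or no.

Diagonal D = diag(-8, -7, -11, 7, 13); L, U strict lower/upper.
GS T = -(D+L)⁻¹U: row 0 first, T[0,1] = -(2)/(-8) = +0.2500; later rows by forward substitution.
  T[0,:] = [+0.0000  +0.2500  -0.6250  -0.5000  -0.1250]
  T[1,:] = [+0.0000  -0.1429  +0.9286  +0.4286  +0.3571]
  T[2,:] = [+0.0000  -0.0422  +0.3653  +0.6039  +0.6055]
  T[3,:] = [+0.0000  -0.0148  +0.3043  +0.4212  -0.1058]
  T[4,:] = [+0.0000  -0.0157  +0.3218  +0.1570  +0.2920]
|λ(T)| sorted: 0.9311, 0.3381, 0.1920, 0.1417, 0.0000.
ρ(T) = max|λ| = 0.9311; 0.9311 < 1: convergent.

yes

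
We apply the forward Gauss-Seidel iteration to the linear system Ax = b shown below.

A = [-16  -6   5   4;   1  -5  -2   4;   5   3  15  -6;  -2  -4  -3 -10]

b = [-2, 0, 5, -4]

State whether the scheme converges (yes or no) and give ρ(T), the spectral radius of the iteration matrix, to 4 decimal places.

yes, ρ = 0.5269

Diagonal D = diag(-16, -5, 15, -10); L, U strict lower/upper.
T_GS = -(D+L)⁻¹U: row 0 first, T[0,2] = -(5)/(-16) = +0.3125; later rows by forward substitution.
  T[0,:] = [+0.0000, -0.3750, +0.3125, +0.2500]
  T[1,:] = [+0.0000, -0.0750, -0.3375, +0.8500]
  T[2,:] = [+0.0000, +0.1400, -0.0367, +0.1467]
  T[3,:] = [+0.0000, +0.0630, +0.0835, -0.4340]
eigenvalue magnitudes: 0.5269, 0.1509, 0.1509, 0.0000.
spectral radius ρ = 0.5269; 0.5269 < 1: convergent.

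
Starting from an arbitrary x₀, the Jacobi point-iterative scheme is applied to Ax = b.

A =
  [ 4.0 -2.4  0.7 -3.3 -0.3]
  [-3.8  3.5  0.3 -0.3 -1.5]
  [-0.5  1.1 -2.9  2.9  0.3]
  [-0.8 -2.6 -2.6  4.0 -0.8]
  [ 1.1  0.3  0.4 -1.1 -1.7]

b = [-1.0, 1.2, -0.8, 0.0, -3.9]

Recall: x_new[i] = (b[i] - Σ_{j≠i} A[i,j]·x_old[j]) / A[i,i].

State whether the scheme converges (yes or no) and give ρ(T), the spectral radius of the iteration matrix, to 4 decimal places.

Diagonal D = diag(4, 3.5, -2.9, 4, -1.7); L, U strict lower/upper.
T_J = -D⁻¹(L+U): T[3,0] = -(-0.8)/(4) = +0.2000; T[3,3] = 0.
  T[0,:] = [+0.0000, +0.6000, -0.1750, +0.8250, +0.0750]
  T[1,:] = [+1.0857, +0.0000, -0.0857, +0.0857, +0.4286]
  T[2,:] = [-0.1724, +0.3793, +0.0000, +1.0000, +0.1034]
  T[3,:] = [+0.2000, +0.6500, +0.6500, +0.0000, +0.2000]
  T[4,:] = [+0.6471, +0.1765, +0.2353, -0.6471, +0.0000]
|eigenvalues of T|: 1.3192, 0.7852, 0.7269, 0.3913, 0.1985.
ρ(T) = max|λ| = 1.3192; 1.3192 > 1: divergent.

no, ρ = 1.3192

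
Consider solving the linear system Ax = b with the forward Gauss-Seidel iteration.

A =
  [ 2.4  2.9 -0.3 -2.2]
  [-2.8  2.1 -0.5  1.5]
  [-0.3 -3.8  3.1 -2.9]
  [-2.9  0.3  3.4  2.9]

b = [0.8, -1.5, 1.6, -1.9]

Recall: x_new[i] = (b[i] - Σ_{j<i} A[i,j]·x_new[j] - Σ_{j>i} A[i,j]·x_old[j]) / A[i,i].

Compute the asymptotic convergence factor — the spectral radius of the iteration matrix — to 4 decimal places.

A = D + L + U where D = diag(2.4, 2.1, 3.1, 2.9).
T_GS = -(D+L)⁻¹U: row 0 first, T[0,2] = -(-0.3)/(2.4) = +0.1250; later rows by forward substitution.
  T[0,:] = [+0.0000, -1.2083, +0.1250, +0.9167]
  T[1,:] = [+0.0000, -1.6111, +0.4048, +0.5079]
  T[2,:] = [+0.0000, -2.0918, +0.5083, +1.6468]
  T[3,:] = [+0.0000, +1.4108, -0.5128, -1.0666]
|eigenvalues of T|: 1.3090, 0.4534, 0.4534, 0.0000.
ρ = 1.3090; 1.3090 > 1 ⇒ diverges.

1.3090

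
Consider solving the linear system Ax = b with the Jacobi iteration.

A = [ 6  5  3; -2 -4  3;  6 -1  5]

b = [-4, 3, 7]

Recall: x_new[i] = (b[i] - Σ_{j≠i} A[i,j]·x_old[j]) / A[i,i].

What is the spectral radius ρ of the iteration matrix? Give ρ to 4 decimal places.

Let D = diag(6, -4, 5); L, U the strict triangles.
Jacobi T = -D⁻¹(L+U): T[1,0] = -(-2)/(-4) = -0.5000; T[1,1] = 0.
  T[0,:] = [+0.0000 -0.8333 -0.5000]
  T[1,:] = [-0.5000 +0.0000 +0.7500]
  T[2,:] = [-1.2000 +0.2000 +0.0000]
eigenvalue magnitudes: 1.3298, 0.7756, 0.7756.
ρ = 1.3298; 1.3298 > 1, so it fails to converge.

1.3298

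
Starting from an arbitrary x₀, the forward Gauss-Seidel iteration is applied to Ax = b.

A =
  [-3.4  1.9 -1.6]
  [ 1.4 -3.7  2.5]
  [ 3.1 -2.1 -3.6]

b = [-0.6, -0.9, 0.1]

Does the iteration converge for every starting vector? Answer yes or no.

Let D = diag(-3.4, -3.7, -3.6); L, U the strict triangles.
Gauss-Seidel: T = -(D+L)⁻¹U, row 0 first, T[0,2] = -(-1.6)/(-3.4) = -0.4706; later rows by forward substitution.
  T[0,:] = [+0.0000 +0.5588 -0.4706]
  T[1,:] = [+0.0000 +0.2114 +0.4976]
  T[2,:] = [+0.0000 +0.3579 -0.6955]
|λ(T)| sorted: 0.8615, 0.3774, 0.0000.
ρ = 0.8615; 0.8615 < 1: convergent.

yes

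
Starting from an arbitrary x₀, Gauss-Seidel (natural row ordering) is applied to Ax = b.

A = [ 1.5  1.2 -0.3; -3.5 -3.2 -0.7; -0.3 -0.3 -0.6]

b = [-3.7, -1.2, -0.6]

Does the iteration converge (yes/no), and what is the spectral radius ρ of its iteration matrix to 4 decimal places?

yes, ρ = 0.8961

Split A = D + L + U, D = diag(1.5, -3.2, -0.6).
GS T = -(D+L)⁻¹U: row 0 first, T[0,2] = -(-0.3)/(1.5) = +0.2000; later rows by forward substitution.
  T[0,:] = [+0.0000 -0.8000 +0.2000]
  T[1,:] = [+0.0000 +0.8750 -0.4375]
  T[2,:] = [+0.0000 -0.0375 +0.1187]
|eigenvalues of T|: 0.8961, 0.0976, 0.0000.
ρ(T) = max|λ| = 0.8961; 0.8961 < 1, so it converges for any x₀.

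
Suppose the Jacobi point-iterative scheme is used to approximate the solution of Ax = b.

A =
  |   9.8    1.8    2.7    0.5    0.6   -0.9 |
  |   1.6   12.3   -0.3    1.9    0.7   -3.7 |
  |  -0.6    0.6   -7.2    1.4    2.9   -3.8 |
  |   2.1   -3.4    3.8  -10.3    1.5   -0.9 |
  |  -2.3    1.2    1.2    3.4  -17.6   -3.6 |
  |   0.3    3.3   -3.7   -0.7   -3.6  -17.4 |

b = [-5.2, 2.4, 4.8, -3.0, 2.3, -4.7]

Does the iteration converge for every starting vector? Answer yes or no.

yes

Diagonal D = diag(9.8, 12.3, -7.2, -10.3, -17.6, -17.4); L, U strict lower/upper.
Jacobi: T = -D⁻¹(L+U), T[0,2] = -(2.7)/(9.8) = -0.2755; T[0,0] = 0.
  T[0,:] = [+0.0000  -0.1837  -0.2755  -0.0510  -0.0612  +0.0918]
  T[1,:] = [-0.1301  +0.0000  +0.0244  -0.1545  -0.0569  +0.3008]
  T[2,:] = [-0.0833  +0.0833  +0.0000  +0.1944  +0.4028  -0.5278]
  T[3,:] = [+0.2039  -0.3301  +0.3689  +0.0000  +0.1456  -0.0874]
  T[4,:] = [-0.1307  +0.0682  +0.0682  +0.1932  +0.0000  -0.2045]
  T[5,:] = [+0.0172  +0.1897  -0.2126  -0.0402  -0.2069  +0.0000]
|λ(T)| sorted: 0.6975, 0.5188, 0.2834, 0.2506, 0.2506, 0.0606.
ρ = 0.6975; 0.6975 < 1: convergent.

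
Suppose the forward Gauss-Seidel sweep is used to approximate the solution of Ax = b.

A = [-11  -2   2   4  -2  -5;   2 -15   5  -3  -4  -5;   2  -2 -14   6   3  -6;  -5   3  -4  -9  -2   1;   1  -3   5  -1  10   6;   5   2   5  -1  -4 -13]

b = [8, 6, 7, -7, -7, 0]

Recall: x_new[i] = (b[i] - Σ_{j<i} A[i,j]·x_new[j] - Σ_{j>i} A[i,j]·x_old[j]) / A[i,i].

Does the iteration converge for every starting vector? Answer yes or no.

yes

Let D = diag(-11, -15, -14, -9, 10, -13); L, U the strict triangles.
Gauss-Seidel: T = -(D+L)⁻¹U, row 0 first, T[0,5] = -(-5)/(-11) = -0.4545; later rows by forward substitution.
  T[0,:] = [+0.0000, -0.1818, +0.1818, +0.3636, -0.1818, -0.4545]
  T[1,:] = [+0.0000, -0.0242, +0.3576, -0.1515, -0.2909, -0.3939]
  T[2,:] = [+0.0000, -0.0225, -0.0251, +0.5022, +0.2299, -0.4372]
  T[3,:] = [+0.0000, +0.1029, +0.0293, -0.4757, -0.3203, +0.4266]
  T[4,:] = [+0.0000, +0.0325, +0.1046, -0.3805, -0.2161, -0.4114]
  T[5,:] = [+0.0000, -0.1002, +0.0808, +0.4634, +0.0648, -0.3098]
|λ(T)| sorted: 0.8475, 0.4043, 0.2455, 0.1501, 0.1055, 0.0000.
spectral radius ρ = 0.8475; 0.8475 < 1, so it converges for any x₀.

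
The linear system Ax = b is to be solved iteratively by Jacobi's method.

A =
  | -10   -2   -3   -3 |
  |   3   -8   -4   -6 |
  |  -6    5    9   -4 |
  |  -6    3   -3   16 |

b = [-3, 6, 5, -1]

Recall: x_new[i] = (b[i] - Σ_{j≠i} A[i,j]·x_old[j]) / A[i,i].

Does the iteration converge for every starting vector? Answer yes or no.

yes

Split A = D + L + U, D = diag(-10, -8, 9, 16).
T_J = -D⁻¹(L+U): T[1,3] = -(-6)/(-8) = -0.7500; T[1,1] = 0.
  T[0,:] = [+0.0000, -0.2000, -0.3000, -0.3000]
  T[1,:] = [+0.3750, +0.0000, -0.5000, -0.7500]
  T[2,:] = [+0.6667, -0.5556, +0.0000, +0.4444]
  T[3,:] = [+0.3750, -0.1875, +0.1875, +0.0000]
|λ(T)| sorted: 0.7366, 0.5538, 0.5538, 0.2502.
ρ(T) = max|λ| = 0.7366; 0.7366 < 1: convergent.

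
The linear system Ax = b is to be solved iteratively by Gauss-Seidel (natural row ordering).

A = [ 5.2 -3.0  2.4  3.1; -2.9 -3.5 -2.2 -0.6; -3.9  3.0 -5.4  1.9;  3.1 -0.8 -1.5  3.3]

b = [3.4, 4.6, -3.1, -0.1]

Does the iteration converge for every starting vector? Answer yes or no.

Write A = D+L+U with D = diag(5.2, -3.5, -5.4, 3.3).
GS T = -(D+L)⁻¹U: row 0 first, T[0,3] = -(3.1)/(5.2) = -0.5962; later rows by forward substitution.
  T[0,:] = [+0.0000, +0.5769, -0.4615, -0.5962]
  T[1,:] = [+0.0000, -0.4780, -0.2462, +0.3225]
  T[2,:] = [+0.0000, -0.6822, +0.1966, +0.9616]
  T[3,:] = [+0.0000, -0.9679, +0.4632, +1.0753]
|roots of det(T-λI)|: 1.3680, 0.2960, 0.2960, 0.0000.
spectral radius ρ = 1.3680; 1.3680 > 1: divergent.

no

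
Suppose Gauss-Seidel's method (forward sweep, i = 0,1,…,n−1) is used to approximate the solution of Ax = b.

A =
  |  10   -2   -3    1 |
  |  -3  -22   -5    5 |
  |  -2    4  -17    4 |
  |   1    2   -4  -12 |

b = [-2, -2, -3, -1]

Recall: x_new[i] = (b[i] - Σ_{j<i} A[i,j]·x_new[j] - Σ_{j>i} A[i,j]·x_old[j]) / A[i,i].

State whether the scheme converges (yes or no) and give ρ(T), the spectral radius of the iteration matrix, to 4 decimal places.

Diagonal D = diag(10, -22, -17, -12); L, U strict lower/upper.
T_GS = -(D+L)⁻¹U: row 0 first, T[0,2] = -(-3)/(10) = +0.3000; later rows by forward substitution.
  T[0,:] = [+0.0000  +0.2000  +0.3000  -0.1000]
  T[1,:] = [+0.0000  -0.0273  -0.2682  +0.2409]
  T[2,:] = [+0.0000  -0.0299  -0.0984  +0.3037]
  T[3,:] = [+0.0000  +0.0221  +0.0131  -0.0694]
eigenvalue magnitudes: 0.2362, 0.0614, 0.0614, 0.0000.
spectral radius ρ = 0.2362; 0.2362 < 1, so it converges for any x₀.

yes, ρ = 0.2362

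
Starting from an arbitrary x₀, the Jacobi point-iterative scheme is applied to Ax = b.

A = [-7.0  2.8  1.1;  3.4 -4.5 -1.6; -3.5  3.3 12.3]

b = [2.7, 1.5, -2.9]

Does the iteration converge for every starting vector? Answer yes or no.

A = D + L + U where D = diag(-7, -4.5, 12.3).
Jacobi: T = -D⁻¹(L+U), T[0,2] = -(1.1)/(-7) = +0.1571; T[0,0] = 0.
  T[0,:] = [+0.0000  +0.4000  +0.1571]
  T[1,:] = [+0.7556  +0.0000  -0.3556]
  T[2,:] = [+0.2846  -0.2683  +0.0000]
|λ(T)| sorted: 0.7353, 0.5595, 0.1758.
spectral radius ρ = 0.7353; 0.7353 < 1 ⇒ converges.

yes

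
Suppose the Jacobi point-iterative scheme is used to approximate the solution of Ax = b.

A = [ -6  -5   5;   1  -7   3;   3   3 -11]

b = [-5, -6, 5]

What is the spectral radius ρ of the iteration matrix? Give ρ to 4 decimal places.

0.5805

A = D + L + U where D = diag(-6, -7, -11).
Jacobi: T = -D⁻¹(L+U), T[2,1] = -(3)/(-11) = +0.2727; T[2,2] = 0.
  T[0,:] = [+0.0000, -0.8333, +0.8333]
  T[1,:] = [+0.1429, +0.0000, +0.4286]
  T[2,:] = [+0.2727, +0.2727, +0.0000]
|λ(T)| sorted: 0.5805, 0.3345, 0.3345.
ρ = 0.5805; 0.5805 < 1, so it converges for any x₀.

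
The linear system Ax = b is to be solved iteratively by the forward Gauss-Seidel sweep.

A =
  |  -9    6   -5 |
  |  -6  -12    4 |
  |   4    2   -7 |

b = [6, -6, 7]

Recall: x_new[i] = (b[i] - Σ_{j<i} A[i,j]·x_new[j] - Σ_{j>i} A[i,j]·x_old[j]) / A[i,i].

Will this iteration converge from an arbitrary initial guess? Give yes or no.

Split A = D + L + U, D = diag(-9, -12, -7).
Gauss-Seidel: T = -(D+L)⁻¹U, row 0 first, T[0,1] = -(6)/(-9) = +0.6667; later rows by forward substitution.
  T[0,:] = [+0.0000  +0.6667  -0.5556]
  T[1,:] = [+0.0000  -0.3333  +0.6111]
  T[2,:] = [+0.0000  +0.2857  -0.1429]
|λ(T)| sorted: 0.6667, 0.1905, 0.0000.
spectral radius ρ = 0.6667; 0.6667 < 1 ⇒ converges.

yes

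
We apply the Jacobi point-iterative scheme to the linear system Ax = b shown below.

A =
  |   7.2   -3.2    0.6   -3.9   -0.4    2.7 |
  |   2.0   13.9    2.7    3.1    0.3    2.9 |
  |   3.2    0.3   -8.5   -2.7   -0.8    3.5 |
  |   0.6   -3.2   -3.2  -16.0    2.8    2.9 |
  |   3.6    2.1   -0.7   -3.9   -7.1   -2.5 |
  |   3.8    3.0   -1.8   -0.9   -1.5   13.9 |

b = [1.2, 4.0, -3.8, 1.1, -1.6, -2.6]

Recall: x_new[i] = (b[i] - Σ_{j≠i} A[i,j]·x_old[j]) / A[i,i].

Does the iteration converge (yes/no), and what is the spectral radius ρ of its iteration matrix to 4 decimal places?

Split A = D + L + U, D = diag(7.2, 13.9, -8.5, -16, -7.1, 13.9).
Jacobi: T = -D⁻¹(L+U), T[0,5] = -(2.7)/(7.2) = -0.3750; T[0,0] = 0.
  T[0,:] = [+0.0000 +0.4444 -0.0833 +0.5417 +0.0556 -0.3750]
  T[1,:] = [-0.1439 +0.0000 -0.1942 -0.2230 -0.0216 -0.2086]
  T[2,:] = [+0.3765 +0.0353 +0.0000 -0.3176 -0.0941 +0.4118]
  T[3,:] = [+0.0375 -0.2000 -0.2000 +0.0000 +0.1750 +0.1812]
  T[4,:] = [+0.5070 +0.2958 -0.0986 -0.5493 +0.0000 -0.3521]
  T[5,:] = [-0.2734 -0.2158 +0.1295 +0.0647 +0.1079 +0.0000]
|eigenvalues of T|: 0.6511, 0.3568, 0.3568, 0.3276, 0.3276, 0.2142.
spectral radius ρ = 0.6511; 0.6511 < 1: convergent.

yes, ρ = 0.6511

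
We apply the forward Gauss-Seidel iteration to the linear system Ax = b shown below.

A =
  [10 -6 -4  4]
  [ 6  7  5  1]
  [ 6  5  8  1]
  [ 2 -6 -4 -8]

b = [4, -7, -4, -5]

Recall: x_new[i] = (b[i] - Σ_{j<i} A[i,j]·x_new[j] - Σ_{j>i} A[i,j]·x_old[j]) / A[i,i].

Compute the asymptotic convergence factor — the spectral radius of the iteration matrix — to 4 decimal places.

0.8968

A = D + L + U where D = diag(10, 7, 8, -8).
GS T = -(D+L)⁻¹U: row 0 first, T[0,2] = -(-4)/(10) = +0.4000; later rows by forward substitution.
  T[0,:] = [+0.0000, +0.6000, +0.4000, -0.4000]
  T[1,:] = [+0.0000, -0.5143, -1.0571, +0.2000]
  T[2,:] = [+0.0000, -0.1286, +0.3607, +0.0500]
  T[3,:] = [+0.0000, +0.6000, +0.7125, -0.2750]
|λ(T)| sorted: 0.8968, 0.4982, 0.0300, 0.0000.
spectral radius ρ = 0.8968; 0.8968 < 1, so it converges for any x₀.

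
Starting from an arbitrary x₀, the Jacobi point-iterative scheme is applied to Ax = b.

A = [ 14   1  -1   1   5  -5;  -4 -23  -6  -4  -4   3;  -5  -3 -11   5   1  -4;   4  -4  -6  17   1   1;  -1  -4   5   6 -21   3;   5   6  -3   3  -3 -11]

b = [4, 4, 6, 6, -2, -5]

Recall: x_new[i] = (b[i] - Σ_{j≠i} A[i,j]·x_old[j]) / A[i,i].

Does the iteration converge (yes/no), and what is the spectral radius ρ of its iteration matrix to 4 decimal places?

yes, ρ = 0.8685

Let D = diag(14, -23, -11, 17, -21, -11); L, U the strict triangles.
Jacobi: T = -D⁻¹(L+U), T[3,1] = -(-4)/(17) = +0.2353; T[3,3] = 0.
  T[0,:] = [+0.0000  -0.0714  +0.0714  -0.0714  -0.3571  +0.3571]
  T[1,:] = [-0.1739  +0.0000  -0.2609  -0.1739  -0.1739  +0.1304]
  T[2,:] = [-0.4545  -0.2727  +0.0000  +0.4545  +0.0909  -0.3636]
  T[3,:] = [-0.2353  +0.2353  +0.3529  +0.0000  -0.0588  -0.0588]
  T[4,:] = [-0.0476  -0.1905  +0.2381  +0.2857  +0.0000  +0.1429]
  T[5,:] = [+0.4545  +0.5455  -0.2727  +0.2727  -0.2727  +0.0000]
eigenvalue magnitudes: 0.8685, 0.5897, 0.5897, 0.4588, 0.4588, 0.1083.
ρ = 0.8685; 0.8685 < 1: convergent.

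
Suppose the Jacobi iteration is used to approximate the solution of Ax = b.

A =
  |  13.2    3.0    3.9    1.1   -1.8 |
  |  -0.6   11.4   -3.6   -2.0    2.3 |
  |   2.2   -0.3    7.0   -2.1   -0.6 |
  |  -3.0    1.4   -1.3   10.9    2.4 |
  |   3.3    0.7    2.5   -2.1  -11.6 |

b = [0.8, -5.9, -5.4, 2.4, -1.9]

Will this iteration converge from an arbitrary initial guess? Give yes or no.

A = D + L + U where D = diag(13.2, 11.4, 7, 10.9, -11.6).
T_J = -D⁻¹(L+U): T[1,2] = -(-3.6)/(11.4) = +0.3158; T[1,1] = 0.
  T[0,:] = [+0.0000  -0.2273  -0.2955  -0.0833  +0.1364]
  T[1,:] = [+0.0526  +0.0000  +0.3158  +0.1754  -0.2018]
  T[2,:] = [-0.3143  +0.0429  +0.0000  +0.3000  +0.0857]
  T[3,:] = [+0.2752  -0.1284  +0.1193  +0.0000  -0.2202]
  T[4,:] = [+0.2845  +0.0603  +0.2155  -0.1810  +0.0000]
|λ(T)| sorted: 0.5108, 0.2926, 0.2926, 0.1260, 0.0903.
ρ(T) = max|λ| = 0.5108; 0.5108 < 1, so it converges for any x₀.

yes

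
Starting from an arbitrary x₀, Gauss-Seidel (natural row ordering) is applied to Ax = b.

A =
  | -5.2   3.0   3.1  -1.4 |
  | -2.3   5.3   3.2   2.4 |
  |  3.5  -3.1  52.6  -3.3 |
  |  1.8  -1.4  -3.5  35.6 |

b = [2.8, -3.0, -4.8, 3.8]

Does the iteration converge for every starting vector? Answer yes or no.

Diagonal D = diag(-5.2, 5.3, 52.6, 35.6); L, U strict lower/upper.
Gauss-Seidel: T = -(D+L)⁻¹U, row 0 first, T[0,3] = -(-1.4)/(-5.2) = -0.2692; later rows by forward substitution.
  T[0,:] = [+0.0000, +0.5769, +0.5962, -0.2692]
  T[1,:] = [+0.0000, +0.2504, -0.3451, -0.5697]
  T[2,:] = [+0.0000, -0.0236, -0.0600, +0.0471]
  T[3,:] = [+0.0000, -0.0216, -0.0496, -0.0042]
|λ(T)| sorted: 0.3081, 0.0723, 0.0496, 0.0000.
ρ = 0.3081; 0.3081 < 1, so it converges for any x₀.

yes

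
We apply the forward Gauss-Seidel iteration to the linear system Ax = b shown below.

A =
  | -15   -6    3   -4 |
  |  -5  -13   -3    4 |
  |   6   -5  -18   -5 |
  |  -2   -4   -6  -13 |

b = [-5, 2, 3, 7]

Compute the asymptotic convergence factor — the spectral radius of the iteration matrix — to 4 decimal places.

0.5175

A = D + L + U where D = diag(-15, -13, -18, -13).
Gauss-Seidel: T = -(D+L)⁻¹U, row 0 first, T[0,3] = -(-4)/(-15) = -0.2667; later rows by forward substitution.
  T[0,:] = [+0.0000 -0.4000 +0.2000 -0.2667]
  T[1,:] = [+0.0000 +0.1538 -0.3077 +0.4103]
  T[2,:] = [+0.0000 -0.1761 +0.1521 -0.4806]
  T[3,:] = [+0.0000 +0.0955 -0.0063 +0.1366]
|roots of det(T-λI)|: 0.5175, 0.0873, 0.0873, 0.0000.
ρ(T) = max|λ| = 0.5175; 0.5175 < 1: convergent.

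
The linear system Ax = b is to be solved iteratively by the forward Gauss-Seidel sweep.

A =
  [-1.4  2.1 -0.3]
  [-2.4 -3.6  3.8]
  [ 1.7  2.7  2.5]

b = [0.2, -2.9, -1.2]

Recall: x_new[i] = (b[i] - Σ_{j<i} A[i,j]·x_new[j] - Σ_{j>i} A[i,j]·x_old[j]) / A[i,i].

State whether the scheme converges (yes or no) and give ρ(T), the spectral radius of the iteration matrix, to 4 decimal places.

no, ρ = 1.3525

Diagonal D = diag(-1.4, -3.6, 2.5); L, U strict lower/upper.
T_GS = -(D+L)⁻¹U: row 0 first, T[0,2] = -(-0.3)/(-1.4) = -0.2143; later rows by forward substitution.
  T[0,:] = [+0.0000  +1.5000  -0.2143]
  T[1,:] = [+0.0000  -1.0000  +1.1984]
  T[2,:] = [+0.0000  +0.0600  -1.1486]
eigenvalue magnitudes: 1.3525, 0.7960, 0.0000.
ρ(T) = max|λ| = 1.3525; 1.3525 > 1, so it fails to converge.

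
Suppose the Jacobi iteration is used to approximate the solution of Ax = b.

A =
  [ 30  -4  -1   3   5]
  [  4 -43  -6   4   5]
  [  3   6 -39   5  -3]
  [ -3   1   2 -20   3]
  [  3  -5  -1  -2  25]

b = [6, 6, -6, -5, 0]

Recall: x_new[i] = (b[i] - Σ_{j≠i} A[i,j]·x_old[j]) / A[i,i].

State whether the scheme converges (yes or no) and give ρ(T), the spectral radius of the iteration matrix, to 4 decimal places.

Let D = diag(30, -43, -39, -20, 25); L, U the strict triangles.
Jacobi T = -D⁻¹(L+U): T[0,4] = -(5)/(30) = -0.1667; T[0,0] = 0.
  T[0,:] = [+0.0000, +0.1333, +0.0333, -0.1000, -0.1667]
  T[1,:] = [+0.0930, +0.0000, -0.1395, +0.0930, +0.1163]
  T[2,:] = [+0.0769, +0.1538, +0.0000, +0.1282, -0.0769]
  T[3,:] = [-0.1500, +0.0500, +0.1000, +0.0000, +0.1500]
  T[4,:] = [-0.1200, +0.2000, +0.0400, +0.0800, +0.0000]
moduli |λ_i(T)| = 0.2767, 0.2273, 0.1769, 0.0987, 0.0987.
ρ(T) = max|λ| = 0.2767; 0.2767 < 1: convergent.

yes, ρ = 0.2767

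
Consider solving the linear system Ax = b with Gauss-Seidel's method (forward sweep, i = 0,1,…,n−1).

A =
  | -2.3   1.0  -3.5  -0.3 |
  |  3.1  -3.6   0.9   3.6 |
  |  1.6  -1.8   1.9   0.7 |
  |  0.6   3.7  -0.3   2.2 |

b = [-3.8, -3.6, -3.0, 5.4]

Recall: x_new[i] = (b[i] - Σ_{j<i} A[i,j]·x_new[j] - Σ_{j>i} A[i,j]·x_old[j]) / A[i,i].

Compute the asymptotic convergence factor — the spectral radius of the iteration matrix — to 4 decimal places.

1.6155

A = D + L + U where D = diag(-2.3, -3.6, 1.9, 2.2).
Gauss-Seidel: T = -(D+L)⁻¹U, row 0 first, T[0,2] = -(-3.5)/(-2.3) = -1.5217; later rows by forward substitution.
  T[0,:] = [+0.0000 +0.4348 -1.5217 -0.1304]
  T[1,:] = [+0.0000 +0.3744 -1.0604 +0.8877]
  T[2,:] = [+0.0000 -0.0114 +0.2769 +0.5824]
  T[3,:] = [+0.0000 -0.7498 +2.2362 -1.3779]
|roots of det(T-λI)|: 1.6155, 0.8964, 0.0075, 0.0000.
ρ(T) = max|λ| = 1.6155; 1.6155 > 1, so it fails to converge.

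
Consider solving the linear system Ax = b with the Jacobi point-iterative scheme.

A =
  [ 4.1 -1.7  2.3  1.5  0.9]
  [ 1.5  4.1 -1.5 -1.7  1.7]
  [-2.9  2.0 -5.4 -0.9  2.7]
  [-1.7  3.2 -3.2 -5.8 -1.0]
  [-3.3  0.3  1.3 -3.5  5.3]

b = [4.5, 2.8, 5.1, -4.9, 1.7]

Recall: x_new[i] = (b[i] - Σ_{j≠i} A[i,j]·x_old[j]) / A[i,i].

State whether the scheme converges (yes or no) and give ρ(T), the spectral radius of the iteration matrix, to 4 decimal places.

no, ρ = 1.1776

Diagonal D = diag(4.1, 4.1, -5.4, -5.8, 5.3); L, U strict lower/upper.
Jacobi: T = -D⁻¹(L+U), T[2,4] = -(2.7)/(-5.4) = +0.5000; T[2,2] = 0.
  T[0,:] = [+0.0000, +0.4146, -0.5610, -0.3659, -0.2195]
  T[1,:] = [-0.3659, +0.0000, +0.3659, +0.4146, -0.4146]
  T[2,:] = [-0.5370, +0.3704, +0.0000, -0.1667, +0.5000]
  T[3,:] = [-0.2931, +0.5517, -0.5517, +0.0000, -0.1724]
  T[4,:] = [+0.6226, -0.0566, -0.2453, +0.6604, +0.0000]
moduli |λ_i(T)| = 1.1776, 0.7946, 0.7946, 0.5485, 0.0865.
ρ(T) = max|λ| = 1.1776; 1.1776 > 1: divergent.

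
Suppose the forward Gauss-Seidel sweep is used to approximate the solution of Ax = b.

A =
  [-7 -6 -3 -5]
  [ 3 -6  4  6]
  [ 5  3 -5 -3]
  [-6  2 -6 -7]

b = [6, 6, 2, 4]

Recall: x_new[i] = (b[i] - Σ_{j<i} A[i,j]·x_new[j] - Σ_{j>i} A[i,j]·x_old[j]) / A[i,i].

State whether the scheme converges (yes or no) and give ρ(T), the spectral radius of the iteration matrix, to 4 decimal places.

no, ρ = 1.4126

Let D = diag(-7, -6, -5, -7); L, U the strict triangles.
T_GS = -(D+L)⁻¹U: row 0 first, T[0,2] = -(-3)/(-7) = -0.4286; later rows by forward substitution.
  T[0,:] = [+0.0000 -0.8571 -0.4286 -0.7143]
  T[1,:] = [+0.0000 -0.4286 +0.4524 +0.6429]
  T[2,:] = [+0.0000 -1.1143 -0.1571 -0.9286]
  T[3,:] = [+0.0000 +1.5673 +0.6313 +1.5918]
|λ(T)| sorted: 1.4126, 0.7026, 0.2961, 0.0000.
ρ = 1.4126; 1.4126 > 1: divergent.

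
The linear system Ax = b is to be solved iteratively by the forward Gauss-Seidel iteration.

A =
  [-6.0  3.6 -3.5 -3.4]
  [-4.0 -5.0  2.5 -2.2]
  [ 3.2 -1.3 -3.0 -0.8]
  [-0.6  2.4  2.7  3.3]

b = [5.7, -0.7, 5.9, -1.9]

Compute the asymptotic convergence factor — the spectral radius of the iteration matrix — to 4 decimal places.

1.6490

Diagonal D = diag(-6, -5, -3, 3.3); L, U strict lower/upper.
Gauss-Seidel: T = -(D+L)⁻¹U, row 0 first, T[0,3] = -(-3.4)/(-6) = -0.5667; later rows by forward substitution.
  T[0,:] = [+0.0000, +0.6000, -0.5833, -0.5667]
  T[1,:] = [+0.0000, -0.4800, +0.9667, +0.0133]
  T[2,:] = [+0.0000, +0.8480, -1.0411, -0.8769]
  T[3,:] = [+0.0000, -0.2356, +0.0427, +0.6047]
|eigenvalues of T|: 1.6490, 0.7204, 0.0122, 0.0000.
ρ = 1.6490; 1.6490 > 1 ⇒ diverges.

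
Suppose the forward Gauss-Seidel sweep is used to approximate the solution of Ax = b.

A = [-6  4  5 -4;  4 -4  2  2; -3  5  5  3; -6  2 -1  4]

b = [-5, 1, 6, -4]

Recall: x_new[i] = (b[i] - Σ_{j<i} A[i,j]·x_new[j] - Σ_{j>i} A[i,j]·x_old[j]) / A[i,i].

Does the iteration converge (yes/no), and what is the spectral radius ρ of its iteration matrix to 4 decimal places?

Split A = D + L + U, D = diag(-6, -4, 5, 4).
T_GS = -(D+L)⁻¹U: row 0 first, T[0,2] = -(5)/(-6) = +0.8333; later rows by forward substitution.
  T[0,:] = [+0.0000 +0.6667 +0.8333 -0.6667]
  T[1,:] = [+0.0000 +0.6667 +1.3333 -0.1667]
  T[2,:] = [+0.0000 -0.2667 -0.8333 -0.8333]
  T[3,:] = [+0.0000 +0.6000 +0.3750 -1.1250]
|eigenvalues of T|: 1.1690, 0.5066, 0.5066, 0.0000.
ρ(T) = max|λ| = 1.1690; 1.1690 > 1 ⇒ diverges.

no, ρ = 1.1690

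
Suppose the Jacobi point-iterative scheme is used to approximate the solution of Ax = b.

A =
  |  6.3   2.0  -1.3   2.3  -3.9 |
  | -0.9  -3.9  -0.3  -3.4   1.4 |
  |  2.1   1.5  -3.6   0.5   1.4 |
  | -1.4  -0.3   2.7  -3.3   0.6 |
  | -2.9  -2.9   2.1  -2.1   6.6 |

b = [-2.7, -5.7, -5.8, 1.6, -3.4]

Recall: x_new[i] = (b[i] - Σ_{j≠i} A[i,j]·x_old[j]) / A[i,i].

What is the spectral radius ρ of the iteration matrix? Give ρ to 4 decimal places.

A = D + L + U where D = diag(6.3, -3.9, -3.6, -3.3, 6.6).
T_J = -D⁻¹(L+U): T[4,3] = -(-2.1)/(6.6) = +0.3182; T[4,4] = 0.
  T[0,:] = [+0.0000  -0.3175  +0.2063  -0.3651  +0.6190]
  T[1,:] = [-0.2308  +0.0000  -0.0769  -0.8718  +0.3590]
  T[2,:] = [+0.5833  +0.4167  +0.0000  +0.1389  +0.3889]
  T[3,:] = [-0.4242  -0.0909  +0.8182  +0.0000  +0.1818]
  T[4,:] = [+0.4394  +0.4394  -0.3182  +0.3182  +0.0000]
eigenvalue magnitudes: 1.3328, 0.6959, 0.6959, 0.2324, 0.2324.
spectral radius ρ = 1.3328; 1.3328 > 1, so it fails to converge.

1.3328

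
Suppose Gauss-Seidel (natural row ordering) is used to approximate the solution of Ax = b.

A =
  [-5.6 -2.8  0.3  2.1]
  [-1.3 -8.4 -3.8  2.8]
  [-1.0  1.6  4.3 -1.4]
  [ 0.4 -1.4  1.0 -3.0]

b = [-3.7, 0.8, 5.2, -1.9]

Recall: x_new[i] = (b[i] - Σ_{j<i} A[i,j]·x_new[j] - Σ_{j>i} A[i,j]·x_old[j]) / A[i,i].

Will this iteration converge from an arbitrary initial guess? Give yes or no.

A = D + L + U where D = diag(-5.6, -8.4, 4.3, -3).
Gauss-Seidel: T = -(D+L)⁻¹U, row 0 first, T[0,2] = -(0.3)/(-5.6) = +0.0536; later rows by forward substitution.
  T[0,:] = [+0.0000, -0.5000, +0.0536, +0.3750]
  T[1,:] = [+0.0000, +0.0774, -0.4607, +0.2753]
  T[2,:] = [+0.0000, -0.1451, +0.1839, +0.3104]
  T[3,:] = [+0.0000, -0.1511, +0.2834, +0.0250]
eigenvalue magnitudes: 0.5068, 0.1392, 0.1392, 0.0000.
spectral radius ρ = 0.5068; 0.5068 < 1: convergent.

yes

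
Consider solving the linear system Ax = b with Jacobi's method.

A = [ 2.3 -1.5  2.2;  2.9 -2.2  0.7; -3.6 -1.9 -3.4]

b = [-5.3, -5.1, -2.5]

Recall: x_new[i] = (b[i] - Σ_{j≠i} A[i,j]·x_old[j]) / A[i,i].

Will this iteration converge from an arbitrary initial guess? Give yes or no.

Let D = diag(2.3, -2.2, -3.4); L, U the strict triangles.
T_J = -D⁻¹(L+U): T[0,1] = -(-1.5)/(2.3) = +0.6522; T[0,0] = 0.
  T[0,:] = [+0.0000 +0.6522 -0.9565]
  T[1,:] = [+1.3182 +0.0000 +0.3182]
  T[2,:] = [-1.0588 -0.5588 +0.0000]
eigenvalue magnitudes: 1.4264, 1.1239, 0.3025.
ρ = 1.4264; 1.4264 > 1: divergent.

no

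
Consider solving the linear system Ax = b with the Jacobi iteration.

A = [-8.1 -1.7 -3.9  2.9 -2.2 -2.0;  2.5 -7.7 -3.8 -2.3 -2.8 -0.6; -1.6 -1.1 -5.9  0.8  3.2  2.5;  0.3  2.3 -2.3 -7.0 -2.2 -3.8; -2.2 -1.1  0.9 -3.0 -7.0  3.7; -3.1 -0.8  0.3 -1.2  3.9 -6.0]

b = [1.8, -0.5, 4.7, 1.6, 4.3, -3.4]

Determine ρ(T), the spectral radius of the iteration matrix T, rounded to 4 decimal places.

Write A = D+L+U with D = diag(-8.1, -7.7, -5.9, -7, -7, -6).
Jacobi: T = -D⁻¹(L+U), T[2,3] = -(0.8)/(-5.9) = +0.1356; T[2,2] = 0.
  T[0,:] = [+0.0000  -0.2099  -0.4815  +0.3580  -0.2716  -0.2469]
  T[1,:] = [+0.3247  +0.0000  -0.4935  -0.2987  -0.3636  -0.0779]
  T[2,:] = [-0.2712  -0.1864  +0.0000  +0.1356  +0.5424  +0.4237]
  T[3,:] = [+0.0429  +0.3286  -0.3286  +0.0000  -0.3143  -0.5429]
  T[4,:] = [-0.3143  -0.1571  +0.1286  -0.4286  +0.0000  +0.5286]
  T[5,:] = [-0.5167  -0.1333  +0.0500  -0.2000  +0.6500  +0.0000]
|eigenvalues of T|: 1.3971, 0.5331, 0.5331, 0.4814, 0.3687, 0.3687.
ρ = 1.3971; 1.3971 > 1 ⇒ diverges.

1.3971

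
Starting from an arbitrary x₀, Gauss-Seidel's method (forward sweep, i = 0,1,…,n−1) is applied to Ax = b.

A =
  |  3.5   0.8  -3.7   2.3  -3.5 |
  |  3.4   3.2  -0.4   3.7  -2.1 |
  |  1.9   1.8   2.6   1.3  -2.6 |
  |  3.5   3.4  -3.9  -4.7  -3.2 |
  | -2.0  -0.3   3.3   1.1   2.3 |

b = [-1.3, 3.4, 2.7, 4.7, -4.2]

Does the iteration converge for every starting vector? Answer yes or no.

no

Split A = D + L + U, D = diag(3.5, 3.2, 2.6, -4.7, 2.3).
T_GS = -(D+L)⁻¹U: row 0 first, T[0,4] = -(-3.5)/(3.5) = +1.0000; later rows by forward substitution.
  T[0,:] = [+0.0000, -0.2286, +1.0571, -0.6571, +1.0000]
  T[1,:] = [+0.0000, +0.2429, -0.9982, -0.4580, -0.4062]
  T[2,:] = [+0.0000, -0.0011, -0.0815, +0.2973, +0.5505]
  T[3,:] = [+0.0000, +0.0064, +0.1327, -1.0674, -0.6868]
  T[4,:] = [+0.0000, -0.1686, +0.8425, -0.5473, +0.3552]
|eigenvalues of T|: 1.4685, 1.0218, 0.1434, 0.0393, 0.0000.
ρ(T) = max|λ| = 1.4685; 1.4685 > 1: divergent.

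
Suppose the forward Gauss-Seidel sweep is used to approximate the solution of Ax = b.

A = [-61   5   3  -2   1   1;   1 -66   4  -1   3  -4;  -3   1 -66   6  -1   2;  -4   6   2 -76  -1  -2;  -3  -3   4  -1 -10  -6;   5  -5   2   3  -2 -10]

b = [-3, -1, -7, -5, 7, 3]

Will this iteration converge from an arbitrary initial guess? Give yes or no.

yes

Split A = D + L + U, D = diag(-61, -66, -66, -76, -10, -10).
GS T = -(D+L)⁻¹U: row 0 first, T[0,4] = -(1)/(-61) = +0.0164; later rows by forward substitution.
  T[0,:] = [+0.0000 +0.0820 +0.0492 -0.0328 +0.0164 +0.0164]
  T[1,:] = [+0.0000 +0.0012 +0.0614 -0.0156 +0.0457 -0.0604]
  T[2,:] = [+0.0000 -0.0037 -0.0013 +0.0922 -0.0152 +0.0286]
  T[3,:] = [+0.0000 -0.0043 +0.0022 +0.0029 -0.0108 -0.0312]
  T[4,:] = [+0.0000 -0.0260 -0.0339 +0.0511 -0.0236 -0.5722]
  T[5,:] = [+0.0000 +0.0435 +0.0011 +0.0005 -0.0162 +0.1492]
|λ(T)| sorted: 0.1518, 0.0834, 0.0606, 0.0606, 0.0384, 0.0000.
ρ(T) = max|λ| = 0.1518; 0.1518 < 1 ⇒ converges.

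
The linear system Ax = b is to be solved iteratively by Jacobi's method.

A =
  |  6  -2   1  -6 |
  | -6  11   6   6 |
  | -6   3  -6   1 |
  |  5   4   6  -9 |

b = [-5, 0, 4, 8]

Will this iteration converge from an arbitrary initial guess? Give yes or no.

no

A = D + L + U where D = diag(6, 11, -6, -9).
Jacobi: T = -D⁻¹(L+U), T[3,2] = -(6)/(-9) = +0.6667; T[3,3] = 0.
  T[0,:] = [+0.0000 +0.3333 -0.1667 +1.0000]
  T[1,:] = [+0.5455 +0.0000 -0.5455 -0.5455]
  T[2,:] = [-1.0000 +0.5000 +0.0000 +0.1667]
  T[3,:] = [+0.5556 +0.4444 +0.6667 +0.0000]
|roots of det(T-λI)|: 1.2222, 0.8612, 0.8264, 0.8264.
spectral radius ρ = 1.2222; 1.2222 > 1: divergent.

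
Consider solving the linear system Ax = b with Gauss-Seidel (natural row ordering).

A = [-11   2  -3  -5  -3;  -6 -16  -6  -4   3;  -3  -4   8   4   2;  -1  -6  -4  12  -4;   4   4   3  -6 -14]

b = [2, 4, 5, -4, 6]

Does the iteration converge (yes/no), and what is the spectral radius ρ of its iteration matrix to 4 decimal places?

Let D = diag(-11, -16, 8, 12, -14); L, U the strict triangles.
GS T = -(D+L)⁻¹U: row 0 first, T[0,3] = -(-5)/(-11) = -0.4545; later rows by forward substitution.
  T[0,:] = [+0.0000, +0.1818, -0.2727, -0.4545, -0.2727]
  T[1,:] = [+0.0000, -0.0682, -0.2727, -0.0795, +0.2898]
  T[2,:] = [+0.0000, +0.0341, -0.2386, -0.7102, -0.2074]
  T[3,:] = [+0.0000, -0.0076, -0.2386, -0.3144, +0.3864]
  T[4,:] = [+0.0000, +0.0430, -0.1047, -0.1700, -0.2052]
|roots of det(T-λI)|: 0.5500, 0.3459, 0.1699, 0.1004, 0.0000.
ρ(T) = max|λ| = 0.5500; 0.5500 < 1 ⇒ converges.

yes, ρ = 0.5500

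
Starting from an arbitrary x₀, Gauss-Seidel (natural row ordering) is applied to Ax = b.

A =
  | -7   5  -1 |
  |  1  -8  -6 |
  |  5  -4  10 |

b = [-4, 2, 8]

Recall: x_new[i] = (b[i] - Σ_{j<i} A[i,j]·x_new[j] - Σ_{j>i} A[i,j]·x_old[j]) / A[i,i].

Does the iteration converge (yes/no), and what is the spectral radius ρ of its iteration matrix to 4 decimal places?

yes, ρ = 0.5959

Write A = D+L+U with D = diag(-7, -8, 10).
Gauss-Seidel: T = -(D+L)⁻¹U, row 0 first, T[0,2] = -(-1)/(-7) = -0.1429; later rows by forward substitution.
  T[0,:] = [+0.0000  +0.7143  -0.1429]
  T[1,:] = [+0.0000  +0.0893  -0.7679]
  T[2,:] = [+0.0000  -0.3214  -0.2357]
|roots of det(T-λI)|: 0.5959, 0.4495, 0.0000.
spectral radius ρ = 0.5959; 0.5959 < 1 ⇒ converges.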